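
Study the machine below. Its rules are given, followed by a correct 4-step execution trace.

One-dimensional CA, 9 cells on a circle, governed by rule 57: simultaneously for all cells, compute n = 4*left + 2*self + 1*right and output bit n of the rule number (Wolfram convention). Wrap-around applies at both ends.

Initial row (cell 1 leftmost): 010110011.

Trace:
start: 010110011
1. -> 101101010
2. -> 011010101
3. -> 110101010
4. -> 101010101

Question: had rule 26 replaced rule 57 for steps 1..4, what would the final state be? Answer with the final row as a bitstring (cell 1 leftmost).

100100100

(re-executing steps 1..4 under rule 26; state before step 1: 010110011)
1. -> 000101110
2. -> 001001001
3. -> 110110110
4. -> 100100100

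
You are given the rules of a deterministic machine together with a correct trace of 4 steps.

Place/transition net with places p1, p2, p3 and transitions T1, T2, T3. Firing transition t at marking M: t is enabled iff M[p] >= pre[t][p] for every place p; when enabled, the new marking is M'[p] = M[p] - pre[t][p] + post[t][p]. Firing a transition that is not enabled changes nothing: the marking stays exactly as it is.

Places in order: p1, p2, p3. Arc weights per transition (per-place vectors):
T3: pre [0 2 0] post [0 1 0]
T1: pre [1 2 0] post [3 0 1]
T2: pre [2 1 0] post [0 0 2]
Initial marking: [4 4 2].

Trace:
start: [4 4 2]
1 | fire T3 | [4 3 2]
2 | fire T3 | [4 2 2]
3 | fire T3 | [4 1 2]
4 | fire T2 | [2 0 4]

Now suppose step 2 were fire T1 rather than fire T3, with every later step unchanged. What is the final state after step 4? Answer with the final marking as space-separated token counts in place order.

(re-executing from step 2 with the substitution; state before step 2: [4 3 2])
2 | fire T1 | [6 1 3]
3 | fire T3 | [6 1 3]
4 | fire T2 | [4 0 5]

4 0 5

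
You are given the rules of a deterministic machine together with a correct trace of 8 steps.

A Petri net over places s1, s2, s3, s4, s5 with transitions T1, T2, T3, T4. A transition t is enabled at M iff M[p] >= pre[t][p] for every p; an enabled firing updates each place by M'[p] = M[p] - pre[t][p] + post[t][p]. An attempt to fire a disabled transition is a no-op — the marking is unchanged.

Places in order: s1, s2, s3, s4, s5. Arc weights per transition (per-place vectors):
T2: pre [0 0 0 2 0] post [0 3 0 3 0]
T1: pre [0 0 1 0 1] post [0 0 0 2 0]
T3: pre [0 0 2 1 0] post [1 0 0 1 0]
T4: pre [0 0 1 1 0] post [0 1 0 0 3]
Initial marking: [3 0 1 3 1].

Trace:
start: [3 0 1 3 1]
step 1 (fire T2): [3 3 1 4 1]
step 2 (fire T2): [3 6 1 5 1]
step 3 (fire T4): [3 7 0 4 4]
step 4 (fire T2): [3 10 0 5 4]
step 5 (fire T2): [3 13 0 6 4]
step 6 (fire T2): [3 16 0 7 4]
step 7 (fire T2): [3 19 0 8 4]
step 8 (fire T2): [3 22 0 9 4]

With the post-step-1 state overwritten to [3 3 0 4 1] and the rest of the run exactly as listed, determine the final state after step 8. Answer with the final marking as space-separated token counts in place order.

3 21 0 10 1

state after step 1 := [3 3 0 4 1]
step 2 (fire T2): [3 6 0 5 1]
step 3 (fire T4): [3 6 0 5 1]
step 4 (fire T2): [3 9 0 6 1]
step 5 (fire T2): [3 12 0 7 1]
step 6 (fire T2): [3 15 0 8 1]
step 7 (fire T2): [3 18 0 9 1]
step 8 (fire T2): [3 21 0 10 1]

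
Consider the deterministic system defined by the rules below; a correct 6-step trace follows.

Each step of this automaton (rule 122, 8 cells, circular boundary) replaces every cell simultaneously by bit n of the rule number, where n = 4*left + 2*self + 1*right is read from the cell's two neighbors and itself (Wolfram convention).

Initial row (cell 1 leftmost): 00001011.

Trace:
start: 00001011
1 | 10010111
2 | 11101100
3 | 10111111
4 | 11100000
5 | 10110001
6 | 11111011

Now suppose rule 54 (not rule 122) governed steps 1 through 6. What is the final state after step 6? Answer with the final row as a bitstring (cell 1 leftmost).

11100011

(re-executing steps 1..6 under rule 54; state before step 1: 00001011)
1 | 10011100
2 | 11100011
3 | 00010100
4 | 00111110
5 | 01000001
6 | 11100011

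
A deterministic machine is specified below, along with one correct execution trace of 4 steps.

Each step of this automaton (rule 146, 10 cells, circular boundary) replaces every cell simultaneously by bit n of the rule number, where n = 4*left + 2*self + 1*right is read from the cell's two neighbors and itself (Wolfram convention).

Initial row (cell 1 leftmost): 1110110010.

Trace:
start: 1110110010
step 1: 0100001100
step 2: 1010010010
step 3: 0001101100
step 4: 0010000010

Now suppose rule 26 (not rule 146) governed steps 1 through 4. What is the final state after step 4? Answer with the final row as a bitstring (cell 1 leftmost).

0001101101

(re-executing steps 1..4 under rule 26; state before step 1: 1110110010)
step 1: 1000101100
step 2: 0101001011
step 3: 0000110010
step 4: 0001101101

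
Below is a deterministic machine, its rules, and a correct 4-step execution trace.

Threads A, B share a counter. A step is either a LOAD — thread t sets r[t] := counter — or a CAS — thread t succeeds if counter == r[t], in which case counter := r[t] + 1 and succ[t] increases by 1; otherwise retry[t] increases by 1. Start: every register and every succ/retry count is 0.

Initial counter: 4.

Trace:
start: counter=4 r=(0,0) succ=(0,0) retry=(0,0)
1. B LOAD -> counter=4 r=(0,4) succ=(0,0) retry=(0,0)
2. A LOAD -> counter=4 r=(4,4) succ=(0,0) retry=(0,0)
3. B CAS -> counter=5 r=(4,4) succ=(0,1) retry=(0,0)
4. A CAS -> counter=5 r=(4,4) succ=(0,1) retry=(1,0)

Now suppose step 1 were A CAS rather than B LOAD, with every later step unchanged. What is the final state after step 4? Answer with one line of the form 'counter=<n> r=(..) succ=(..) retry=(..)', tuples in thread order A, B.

(re-executing from step 1 with the substitution; state before step 1: counter=4 r=(0,0) succ=(0,0) retry=(0,0))
1. A CAS -> counter=4 r=(0,0) succ=(0,0) retry=(1,0)
2. A LOAD -> counter=4 r=(4,0) succ=(0,0) retry=(1,0)
3. B CAS -> counter=4 r=(4,0) succ=(0,0) retry=(1,1)
4. A CAS -> counter=5 r=(4,0) succ=(1,0) retry=(1,1)

counter=5 r=(4,0) succ=(1,0) retry=(1,1)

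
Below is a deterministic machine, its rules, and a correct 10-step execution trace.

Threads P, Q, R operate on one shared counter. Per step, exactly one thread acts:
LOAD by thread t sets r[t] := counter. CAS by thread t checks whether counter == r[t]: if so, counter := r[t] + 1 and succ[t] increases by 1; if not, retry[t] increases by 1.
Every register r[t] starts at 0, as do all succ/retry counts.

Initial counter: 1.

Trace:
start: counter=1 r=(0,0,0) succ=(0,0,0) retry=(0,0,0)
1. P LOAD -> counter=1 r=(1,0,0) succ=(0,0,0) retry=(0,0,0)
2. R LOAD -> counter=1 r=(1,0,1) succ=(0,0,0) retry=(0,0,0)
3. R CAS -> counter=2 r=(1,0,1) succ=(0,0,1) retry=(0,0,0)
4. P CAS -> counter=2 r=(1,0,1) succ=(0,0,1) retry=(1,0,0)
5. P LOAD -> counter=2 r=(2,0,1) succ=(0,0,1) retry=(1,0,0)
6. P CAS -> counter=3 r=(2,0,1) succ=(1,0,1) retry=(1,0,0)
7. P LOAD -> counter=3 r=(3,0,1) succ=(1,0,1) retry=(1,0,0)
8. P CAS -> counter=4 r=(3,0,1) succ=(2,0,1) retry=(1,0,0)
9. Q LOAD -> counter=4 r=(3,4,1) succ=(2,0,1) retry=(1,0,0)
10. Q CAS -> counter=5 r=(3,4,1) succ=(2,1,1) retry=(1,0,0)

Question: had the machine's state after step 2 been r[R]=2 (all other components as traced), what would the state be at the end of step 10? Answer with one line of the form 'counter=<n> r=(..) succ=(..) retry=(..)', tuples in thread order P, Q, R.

counter=5 r=(3,4,2) succ=(3,1,0) retry=(0,0,1)

state after step 2 := counter=1 r=(1,0,2) succ=(0,0,0) retry=(0,0,0)
3. R CAS -> counter=1 r=(1,0,2) succ=(0,0,0) retry=(0,0,1)
4. P CAS -> counter=2 r=(1,0,2) succ=(1,0,0) retry=(0,0,1)
5. P LOAD -> counter=2 r=(2,0,2) succ=(1,0,0) retry=(0,0,1)
6. P CAS -> counter=3 r=(2,0,2) succ=(2,0,0) retry=(0,0,1)
7. P LOAD -> counter=3 r=(3,0,2) succ=(2,0,0) retry=(0,0,1)
8. P CAS -> counter=4 r=(3,0,2) succ=(3,0,0) retry=(0,0,1)
9. Q LOAD -> counter=4 r=(3,4,2) succ=(3,0,0) retry=(0,0,1)
10. Q CAS -> counter=5 r=(3,4,2) succ=(3,1,0) retry=(0,0,1)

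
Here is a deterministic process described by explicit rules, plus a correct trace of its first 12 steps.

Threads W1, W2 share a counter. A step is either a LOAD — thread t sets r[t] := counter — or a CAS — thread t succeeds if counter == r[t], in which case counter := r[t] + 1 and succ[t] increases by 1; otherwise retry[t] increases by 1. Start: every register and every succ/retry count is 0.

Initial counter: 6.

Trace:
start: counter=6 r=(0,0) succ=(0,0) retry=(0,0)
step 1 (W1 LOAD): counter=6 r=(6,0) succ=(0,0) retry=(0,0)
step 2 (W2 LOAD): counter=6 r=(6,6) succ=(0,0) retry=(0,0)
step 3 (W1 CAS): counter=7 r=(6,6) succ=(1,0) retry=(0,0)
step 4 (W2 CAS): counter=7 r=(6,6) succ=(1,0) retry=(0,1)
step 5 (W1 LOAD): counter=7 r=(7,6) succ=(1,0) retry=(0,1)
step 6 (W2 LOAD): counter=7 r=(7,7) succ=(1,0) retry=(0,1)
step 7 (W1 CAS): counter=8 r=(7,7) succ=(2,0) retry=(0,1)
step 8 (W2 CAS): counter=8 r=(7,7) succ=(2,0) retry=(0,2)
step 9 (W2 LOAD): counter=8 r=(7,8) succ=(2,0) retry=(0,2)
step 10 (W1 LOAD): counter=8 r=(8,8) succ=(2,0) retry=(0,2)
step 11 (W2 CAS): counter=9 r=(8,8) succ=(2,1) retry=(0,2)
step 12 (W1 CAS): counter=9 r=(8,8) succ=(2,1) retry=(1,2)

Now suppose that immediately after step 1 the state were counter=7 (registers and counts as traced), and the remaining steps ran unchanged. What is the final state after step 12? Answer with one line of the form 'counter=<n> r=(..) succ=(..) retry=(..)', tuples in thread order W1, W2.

counter=10 r=(9,9) succ=(1,2) retry=(2,1)

state after step 1 := counter=7 r=(6,0) succ=(0,0) retry=(0,0)
step 2 (W2 LOAD): counter=7 r=(6,7) succ=(0,0) retry=(0,0)
step 3 (W1 CAS): counter=7 r=(6,7) succ=(0,0) retry=(1,0)
step 4 (W2 CAS): counter=8 r=(6,7) succ=(0,1) retry=(1,0)
step 5 (W1 LOAD): counter=8 r=(8,7) succ=(0,1) retry=(1,0)
step 6 (W2 LOAD): counter=8 r=(8,8) succ=(0,1) retry=(1,0)
step 7 (W1 CAS): counter=9 r=(8,8) succ=(1,1) retry=(1,0)
step 8 (W2 CAS): counter=9 r=(8,8) succ=(1,1) retry=(1,1)
step 9 (W2 LOAD): counter=9 r=(8,9) succ=(1,1) retry=(1,1)
step 10 (W1 LOAD): counter=9 r=(9,9) succ=(1,1) retry=(1,1)
step 11 (W2 CAS): counter=10 r=(9,9) succ=(1,2) retry=(1,1)
step 12 (W1 CAS): counter=10 r=(9,9) succ=(1,2) retry=(2,1)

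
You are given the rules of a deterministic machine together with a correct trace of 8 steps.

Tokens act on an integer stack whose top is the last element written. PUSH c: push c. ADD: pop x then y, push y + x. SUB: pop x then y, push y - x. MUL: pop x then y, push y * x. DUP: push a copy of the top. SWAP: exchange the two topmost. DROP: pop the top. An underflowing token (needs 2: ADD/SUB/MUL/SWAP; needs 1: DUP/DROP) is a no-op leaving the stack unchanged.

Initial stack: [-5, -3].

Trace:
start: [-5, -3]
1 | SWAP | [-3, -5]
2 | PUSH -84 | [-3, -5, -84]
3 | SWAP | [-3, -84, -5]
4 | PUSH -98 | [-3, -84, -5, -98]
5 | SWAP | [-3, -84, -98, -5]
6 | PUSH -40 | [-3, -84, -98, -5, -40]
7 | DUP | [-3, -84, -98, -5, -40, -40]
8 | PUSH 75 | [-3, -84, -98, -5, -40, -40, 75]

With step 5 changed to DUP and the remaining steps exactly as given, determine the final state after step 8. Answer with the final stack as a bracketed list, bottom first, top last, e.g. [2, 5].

(re-executing from step 5 with the substitution; state before step 5: [-3, -84, -5, -98])
5 | DUP | [-3, -84, -5, -98, -98]
6 | PUSH -40 | [-3, -84, -5, -98, -98, -40]
7 | DUP | [-3, -84, -5, -98, -98, -40, -40]
8 | PUSH 75 | [-3, -84, -5, -98, -98, -40, -40, 75]

[-3, -84, -5, -98, -98, -40, -40, 75]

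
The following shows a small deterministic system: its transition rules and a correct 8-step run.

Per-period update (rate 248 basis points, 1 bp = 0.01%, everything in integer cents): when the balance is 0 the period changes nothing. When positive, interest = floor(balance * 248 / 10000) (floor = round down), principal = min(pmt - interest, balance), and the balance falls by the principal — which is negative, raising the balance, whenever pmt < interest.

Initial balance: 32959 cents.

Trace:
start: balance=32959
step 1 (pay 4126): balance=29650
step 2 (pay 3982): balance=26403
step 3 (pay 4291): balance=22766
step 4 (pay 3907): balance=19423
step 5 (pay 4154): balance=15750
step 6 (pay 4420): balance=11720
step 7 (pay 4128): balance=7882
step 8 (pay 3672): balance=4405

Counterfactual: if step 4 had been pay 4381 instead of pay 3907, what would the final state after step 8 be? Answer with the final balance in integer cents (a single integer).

3882

(re-executing from step 4 with the substitution; state before step 4: balance=22766)
step 4 (pay 4381): balance=18949
step 5 (pay 4154): balance=15264
step 6 (pay 4420): balance=11222
step 7 (pay 4128): balance=7372
step 8 (pay 3672): balance=3882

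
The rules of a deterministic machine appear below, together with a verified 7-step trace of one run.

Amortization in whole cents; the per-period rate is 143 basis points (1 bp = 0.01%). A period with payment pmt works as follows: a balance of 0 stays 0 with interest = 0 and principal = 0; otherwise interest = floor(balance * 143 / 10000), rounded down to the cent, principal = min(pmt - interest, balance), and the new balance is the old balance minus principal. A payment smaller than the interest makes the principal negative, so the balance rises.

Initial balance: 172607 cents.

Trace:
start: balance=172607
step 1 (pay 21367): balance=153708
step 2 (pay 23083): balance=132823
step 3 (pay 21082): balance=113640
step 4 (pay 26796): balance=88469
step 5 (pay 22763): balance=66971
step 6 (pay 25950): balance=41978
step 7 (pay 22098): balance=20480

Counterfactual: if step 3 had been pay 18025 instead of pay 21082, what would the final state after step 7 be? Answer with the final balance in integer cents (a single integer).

(re-executing from step 3 with the substitution; state before step 3: balance=132823)
step 3 (pay 18025): balance=116697
step 4 (pay 26796): balance=91569
step 5 (pay 22763): balance=70115
step 6 (pay 25950): balance=45167
step 7 (pay 22098): balance=23714

23714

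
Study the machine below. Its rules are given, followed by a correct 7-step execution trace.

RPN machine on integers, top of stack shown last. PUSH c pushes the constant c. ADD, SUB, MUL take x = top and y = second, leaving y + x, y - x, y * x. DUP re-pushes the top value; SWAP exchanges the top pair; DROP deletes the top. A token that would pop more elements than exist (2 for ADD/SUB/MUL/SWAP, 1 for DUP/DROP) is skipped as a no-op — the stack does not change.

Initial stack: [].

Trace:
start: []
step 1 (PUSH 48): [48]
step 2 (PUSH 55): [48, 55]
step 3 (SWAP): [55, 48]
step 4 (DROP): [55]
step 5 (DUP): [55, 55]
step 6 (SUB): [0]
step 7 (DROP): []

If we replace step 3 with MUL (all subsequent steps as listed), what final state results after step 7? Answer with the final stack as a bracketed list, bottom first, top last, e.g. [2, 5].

[]

(re-executing from step 3 with the substitution; state before step 3: [48, 55])
step 3 (MUL): [2640]
step 4 (DROP): []
step 5 (DUP): []
step 6 (SUB): []
step 7 (DROP): []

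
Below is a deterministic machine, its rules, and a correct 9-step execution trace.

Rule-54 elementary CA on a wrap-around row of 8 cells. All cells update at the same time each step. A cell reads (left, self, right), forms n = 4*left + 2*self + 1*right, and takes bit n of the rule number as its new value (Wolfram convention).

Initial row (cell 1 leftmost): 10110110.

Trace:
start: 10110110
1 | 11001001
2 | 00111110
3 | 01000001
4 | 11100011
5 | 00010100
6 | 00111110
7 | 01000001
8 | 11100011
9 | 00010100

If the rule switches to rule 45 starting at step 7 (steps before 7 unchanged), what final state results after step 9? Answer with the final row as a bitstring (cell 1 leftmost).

10011001

(re-executing steps 7..9 under rule 45; state before step 7: 00111110)
7 | 10100000
8 | 11101110
9 | 10011001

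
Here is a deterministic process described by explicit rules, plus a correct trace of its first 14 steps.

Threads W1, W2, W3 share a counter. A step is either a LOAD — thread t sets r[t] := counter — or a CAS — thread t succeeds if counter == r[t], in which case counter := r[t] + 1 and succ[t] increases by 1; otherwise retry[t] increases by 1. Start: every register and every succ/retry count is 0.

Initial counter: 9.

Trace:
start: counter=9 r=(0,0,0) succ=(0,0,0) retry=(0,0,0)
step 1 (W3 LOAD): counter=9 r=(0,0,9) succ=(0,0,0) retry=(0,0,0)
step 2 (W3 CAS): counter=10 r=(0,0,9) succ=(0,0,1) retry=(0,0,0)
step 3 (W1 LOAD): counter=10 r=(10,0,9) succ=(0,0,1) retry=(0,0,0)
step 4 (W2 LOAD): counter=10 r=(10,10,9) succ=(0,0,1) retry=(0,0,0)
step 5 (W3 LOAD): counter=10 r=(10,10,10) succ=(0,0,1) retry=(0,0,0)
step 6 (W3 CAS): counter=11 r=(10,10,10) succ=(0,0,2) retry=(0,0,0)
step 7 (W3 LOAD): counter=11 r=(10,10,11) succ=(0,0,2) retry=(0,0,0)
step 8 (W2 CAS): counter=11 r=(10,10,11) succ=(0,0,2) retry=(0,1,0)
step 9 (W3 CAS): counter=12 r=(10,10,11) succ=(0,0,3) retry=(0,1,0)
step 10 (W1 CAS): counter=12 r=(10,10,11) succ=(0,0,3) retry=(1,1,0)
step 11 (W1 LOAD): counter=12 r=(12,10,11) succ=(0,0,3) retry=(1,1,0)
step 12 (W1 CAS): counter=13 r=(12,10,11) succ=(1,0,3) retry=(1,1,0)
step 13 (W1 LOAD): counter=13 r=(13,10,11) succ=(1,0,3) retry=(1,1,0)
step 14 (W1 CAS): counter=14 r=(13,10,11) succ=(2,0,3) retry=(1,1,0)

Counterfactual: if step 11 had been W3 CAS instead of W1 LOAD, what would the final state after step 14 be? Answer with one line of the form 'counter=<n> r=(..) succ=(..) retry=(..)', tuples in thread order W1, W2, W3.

counter=13 r=(12,10,11) succ=(1,0,3) retry=(2,1,1)

(re-executing from step 11 with the substitution; state before step 11: counter=12 r=(10,10,11) succ=(0,0,3) retry=(1,1,0))
step 11 (W3 CAS): counter=12 r=(10,10,11) succ=(0,0,3) retry=(1,1,1)
step 12 (W1 CAS): counter=12 r=(10,10,11) succ=(0,0,3) retry=(2,1,1)
step 13 (W1 LOAD): counter=12 r=(12,10,11) succ=(0,0,3) retry=(2,1,1)
step 14 (W1 CAS): counter=13 r=(12,10,11) succ=(1,0,3) retry=(2,1,1)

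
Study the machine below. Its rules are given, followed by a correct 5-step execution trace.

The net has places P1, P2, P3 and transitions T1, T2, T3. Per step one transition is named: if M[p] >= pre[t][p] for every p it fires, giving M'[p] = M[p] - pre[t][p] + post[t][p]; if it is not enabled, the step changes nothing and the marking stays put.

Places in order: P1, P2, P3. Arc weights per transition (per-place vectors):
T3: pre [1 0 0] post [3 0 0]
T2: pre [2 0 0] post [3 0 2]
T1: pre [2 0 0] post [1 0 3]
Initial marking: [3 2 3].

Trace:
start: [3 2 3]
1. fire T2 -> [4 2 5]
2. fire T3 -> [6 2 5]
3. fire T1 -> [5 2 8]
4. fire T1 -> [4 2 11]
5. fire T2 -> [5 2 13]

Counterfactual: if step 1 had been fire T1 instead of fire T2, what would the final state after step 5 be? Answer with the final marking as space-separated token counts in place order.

(re-executing from step 1 with the substitution; state before step 1: [3 2 3])
1. fire T1 -> [2 2 6]
2. fire T3 -> [4 2 6]
3. fire T1 -> [3 2 9]
4. fire T1 -> [2 2 12]
5. fire T2 -> [3 2 14]

3 2 14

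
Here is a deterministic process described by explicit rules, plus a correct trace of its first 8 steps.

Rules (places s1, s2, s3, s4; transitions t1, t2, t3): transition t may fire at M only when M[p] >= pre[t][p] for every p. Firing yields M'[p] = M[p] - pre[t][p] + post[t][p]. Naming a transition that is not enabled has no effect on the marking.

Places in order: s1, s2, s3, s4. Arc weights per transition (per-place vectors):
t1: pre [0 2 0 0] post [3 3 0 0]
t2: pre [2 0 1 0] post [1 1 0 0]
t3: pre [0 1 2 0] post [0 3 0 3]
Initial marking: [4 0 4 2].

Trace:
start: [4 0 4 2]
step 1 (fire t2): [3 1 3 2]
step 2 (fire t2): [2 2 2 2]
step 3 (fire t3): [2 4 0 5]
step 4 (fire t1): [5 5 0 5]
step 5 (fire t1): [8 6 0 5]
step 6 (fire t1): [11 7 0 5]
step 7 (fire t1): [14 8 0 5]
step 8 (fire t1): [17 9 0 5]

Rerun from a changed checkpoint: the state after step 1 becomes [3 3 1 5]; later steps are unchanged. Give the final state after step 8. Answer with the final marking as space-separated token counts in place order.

state after step 1 := [3 3 1 5]
step 2 (fire t2): [2 4 0 5]
step 3 (fire t3): [2 4 0 5]
step 4 (fire t1): [5 5 0 5]
step 5 (fire t1): [8 6 0 5]
step 6 (fire t1): [11 7 0 5]
step 7 (fire t1): [14 8 0 5]
step 8 (fire t1): [17 9 0 5]

17 9 0 5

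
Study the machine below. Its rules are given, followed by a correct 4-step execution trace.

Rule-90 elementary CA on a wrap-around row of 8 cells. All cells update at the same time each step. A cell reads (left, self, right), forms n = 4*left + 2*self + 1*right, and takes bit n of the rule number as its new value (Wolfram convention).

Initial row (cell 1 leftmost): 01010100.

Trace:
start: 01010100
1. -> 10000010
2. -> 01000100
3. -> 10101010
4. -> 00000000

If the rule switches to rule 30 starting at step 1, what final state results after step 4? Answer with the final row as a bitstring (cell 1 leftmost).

00000100

(re-executing steps 1..4 under rule 30; state before step 1: 01010100)
1. -> 11010110
2. -> 10010100
3. -> 11110111
4. -> 00000100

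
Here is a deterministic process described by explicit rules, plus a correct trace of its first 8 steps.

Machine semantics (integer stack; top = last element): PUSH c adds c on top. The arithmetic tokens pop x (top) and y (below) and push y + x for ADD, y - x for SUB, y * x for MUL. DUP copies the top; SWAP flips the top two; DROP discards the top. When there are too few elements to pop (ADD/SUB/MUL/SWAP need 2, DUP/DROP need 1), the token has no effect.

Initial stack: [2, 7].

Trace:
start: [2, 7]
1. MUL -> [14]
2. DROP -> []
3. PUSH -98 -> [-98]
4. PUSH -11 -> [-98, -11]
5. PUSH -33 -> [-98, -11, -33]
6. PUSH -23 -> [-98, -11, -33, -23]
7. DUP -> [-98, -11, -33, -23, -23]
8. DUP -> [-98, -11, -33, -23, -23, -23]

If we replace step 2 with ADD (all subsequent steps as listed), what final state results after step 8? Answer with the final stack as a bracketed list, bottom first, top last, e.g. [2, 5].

(re-executing from step 2 with the substitution; state before step 2: [14])
2. ADD -> [14]
3. PUSH -98 -> [14, -98]
4. PUSH -11 -> [14, -98, -11]
5. PUSH -33 -> [14, -98, -11, -33]
6. PUSH -23 -> [14, -98, -11, -33, -23]
7. DUP -> [14, -98, -11, -33, -23, -23]
8. DUP -> [14, -98, -11, -33, -23, -23, -23]

[14, -98, -11, -33, -23, -23, -23]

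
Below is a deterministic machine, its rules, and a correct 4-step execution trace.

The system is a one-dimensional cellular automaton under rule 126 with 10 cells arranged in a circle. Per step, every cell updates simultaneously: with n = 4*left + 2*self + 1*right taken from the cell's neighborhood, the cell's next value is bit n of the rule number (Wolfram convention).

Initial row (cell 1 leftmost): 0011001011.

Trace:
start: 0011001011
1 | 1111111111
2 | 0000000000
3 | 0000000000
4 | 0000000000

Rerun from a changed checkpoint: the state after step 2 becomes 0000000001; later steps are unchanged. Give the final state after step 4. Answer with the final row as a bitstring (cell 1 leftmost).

1100000110

state after step 2 := 0000000001
3 | 1000000011
4 | 1100000110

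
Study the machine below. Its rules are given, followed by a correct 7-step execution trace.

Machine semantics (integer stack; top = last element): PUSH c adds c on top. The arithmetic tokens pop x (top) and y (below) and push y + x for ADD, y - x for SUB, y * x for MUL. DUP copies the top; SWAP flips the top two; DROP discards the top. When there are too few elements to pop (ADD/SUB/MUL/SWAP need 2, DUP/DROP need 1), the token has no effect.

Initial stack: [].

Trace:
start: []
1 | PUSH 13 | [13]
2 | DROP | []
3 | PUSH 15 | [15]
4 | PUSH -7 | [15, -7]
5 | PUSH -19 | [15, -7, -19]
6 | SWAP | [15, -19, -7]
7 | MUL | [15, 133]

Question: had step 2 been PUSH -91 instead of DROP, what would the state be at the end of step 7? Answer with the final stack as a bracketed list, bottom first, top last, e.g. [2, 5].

[13, -91, 15, 133]

(re-executing from step 2 with the substitution; state before step 2: [13])
2 | PUSH -91 | [13, -91]
3 | PUSH 15 | [13, -91, 15]
4 | PUSH -7 | [13, -91, 15, -7]
5 | PUSH -19 | [13, -91, 15, -7, -19]
6 | SWAP | [13, -91, 15, -19, -7]
7 | MUL | [13, -91, 15, 133]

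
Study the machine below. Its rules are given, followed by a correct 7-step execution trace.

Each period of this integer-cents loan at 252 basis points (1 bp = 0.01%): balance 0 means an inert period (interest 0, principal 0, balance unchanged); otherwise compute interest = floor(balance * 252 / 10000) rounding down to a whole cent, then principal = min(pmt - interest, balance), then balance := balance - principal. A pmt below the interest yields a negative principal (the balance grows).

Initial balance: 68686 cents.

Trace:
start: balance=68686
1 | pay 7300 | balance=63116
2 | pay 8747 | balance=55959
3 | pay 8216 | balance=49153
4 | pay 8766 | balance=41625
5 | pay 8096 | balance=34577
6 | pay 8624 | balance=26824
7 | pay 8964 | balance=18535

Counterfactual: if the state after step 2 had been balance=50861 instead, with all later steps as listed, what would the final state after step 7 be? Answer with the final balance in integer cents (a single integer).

12761

state after step 2 := balance=50861
3 | pay 8216 | balance=43926
4 | pay 8766 | balance=36266
5 | pay 8096 | balance=29083
6 | pay 8624 | balance=21191
7 | pay 8964 | balance=12761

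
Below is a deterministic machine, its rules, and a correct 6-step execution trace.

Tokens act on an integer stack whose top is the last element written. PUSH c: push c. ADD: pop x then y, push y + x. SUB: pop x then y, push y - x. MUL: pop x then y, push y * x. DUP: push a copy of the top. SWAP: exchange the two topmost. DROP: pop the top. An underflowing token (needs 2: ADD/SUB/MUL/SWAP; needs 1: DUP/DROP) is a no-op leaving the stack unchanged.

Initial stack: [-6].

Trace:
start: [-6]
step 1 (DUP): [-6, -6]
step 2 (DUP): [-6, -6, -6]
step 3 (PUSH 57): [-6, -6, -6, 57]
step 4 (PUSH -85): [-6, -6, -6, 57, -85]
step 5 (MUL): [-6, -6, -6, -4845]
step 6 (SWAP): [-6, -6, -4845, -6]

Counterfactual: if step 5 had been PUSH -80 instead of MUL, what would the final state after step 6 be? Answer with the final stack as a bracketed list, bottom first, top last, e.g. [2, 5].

(re-executing from step 5 with the substitution; state before step 5: [-6, -6, -6, 57, -85])
step 5 (PUSH -80): [-6, -6, -6, 57, -85, -80]
step 6 (SWAP): [-6, -6, -6, 57, -80, -85]

[-6, -6, -6, 57, -80, -85]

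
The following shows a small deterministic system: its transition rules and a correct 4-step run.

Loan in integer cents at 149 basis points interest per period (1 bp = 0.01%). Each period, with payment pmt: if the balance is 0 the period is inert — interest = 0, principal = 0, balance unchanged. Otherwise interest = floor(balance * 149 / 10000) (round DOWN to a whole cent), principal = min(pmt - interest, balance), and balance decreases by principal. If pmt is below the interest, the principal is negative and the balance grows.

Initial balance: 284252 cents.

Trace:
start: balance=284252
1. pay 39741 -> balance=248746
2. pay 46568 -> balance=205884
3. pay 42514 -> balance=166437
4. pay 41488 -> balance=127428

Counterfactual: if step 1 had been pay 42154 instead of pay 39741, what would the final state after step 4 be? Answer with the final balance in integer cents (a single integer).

124906

(re-executing from step 1 with the substitution; state before step 1: balance=284252)
1. pay 42154 -> balance=246333
2. pay 46568 -> balance=203435
3. pay 42514 -> balance=163952
4. pay 41488 -> balance=124906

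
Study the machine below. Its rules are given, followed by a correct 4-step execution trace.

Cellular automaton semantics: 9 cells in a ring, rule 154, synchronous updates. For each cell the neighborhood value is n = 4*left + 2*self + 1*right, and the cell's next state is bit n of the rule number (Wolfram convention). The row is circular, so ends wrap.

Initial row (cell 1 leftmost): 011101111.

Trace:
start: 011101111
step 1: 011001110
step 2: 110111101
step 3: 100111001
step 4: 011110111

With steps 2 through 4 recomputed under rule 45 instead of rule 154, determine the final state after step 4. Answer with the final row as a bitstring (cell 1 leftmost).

(re-executing steps 2..4 under rule 45; state before step 2: 011001110)
step 2: 010001000
step 3: 010101011
step 4: 111111110

111111110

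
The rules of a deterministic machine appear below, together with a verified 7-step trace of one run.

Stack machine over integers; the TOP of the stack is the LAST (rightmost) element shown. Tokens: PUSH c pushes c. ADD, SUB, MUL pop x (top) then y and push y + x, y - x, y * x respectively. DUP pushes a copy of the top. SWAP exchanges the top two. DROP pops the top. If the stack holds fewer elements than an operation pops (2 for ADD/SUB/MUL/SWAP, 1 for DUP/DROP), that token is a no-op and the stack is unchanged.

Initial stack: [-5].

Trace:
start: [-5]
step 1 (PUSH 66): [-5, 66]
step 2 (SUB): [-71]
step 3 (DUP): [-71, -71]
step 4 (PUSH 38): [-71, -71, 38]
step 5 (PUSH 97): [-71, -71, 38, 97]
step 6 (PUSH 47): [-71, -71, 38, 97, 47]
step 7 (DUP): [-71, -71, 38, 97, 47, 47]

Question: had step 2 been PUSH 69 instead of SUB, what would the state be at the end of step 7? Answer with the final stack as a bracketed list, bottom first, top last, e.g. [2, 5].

(re-executing from step 2 with the substitution; state before step 2: [-5, 66])
step 2 (PUSH 69): [-5, 66, 69]
step 3 (DUP): [-5, 66, 69, 69]
step 4 (PUSH 38): [-5, 66, 69, 69, 38]
step 5 (PUSH 97): [-5, 66, 69, 69, 38, 97]
step 6 (PUSH 47): [-5, 66, 69, 69, 38, 97, 47]
step 7 (DUP): [-5, 66, 69, 69, 38, 97, 47, 47]

[-5, 66, 69, 69, 38, 97, 47, 47]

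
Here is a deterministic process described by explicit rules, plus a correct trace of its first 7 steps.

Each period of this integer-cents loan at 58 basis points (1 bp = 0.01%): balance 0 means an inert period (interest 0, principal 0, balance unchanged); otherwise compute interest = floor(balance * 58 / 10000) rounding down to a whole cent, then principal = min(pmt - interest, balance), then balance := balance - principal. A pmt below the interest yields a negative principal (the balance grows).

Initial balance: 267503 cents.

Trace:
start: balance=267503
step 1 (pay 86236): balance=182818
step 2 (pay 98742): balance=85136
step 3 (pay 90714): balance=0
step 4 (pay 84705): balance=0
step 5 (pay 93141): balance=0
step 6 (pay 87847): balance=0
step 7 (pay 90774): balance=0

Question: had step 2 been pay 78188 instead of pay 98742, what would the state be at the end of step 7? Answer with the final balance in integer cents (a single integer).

0

(re-executing from step 2 with the substitution; state before step 2: balance=182818)
step 2 (pay 78188): balance=105690
step 3 (pay 90714): balance=15589
step 4 (pay 84705): balance=0
step 5 (pay 93141): balance=0
step 6 (pay 87847): balance=0
step 7 (pay 90774): balance=0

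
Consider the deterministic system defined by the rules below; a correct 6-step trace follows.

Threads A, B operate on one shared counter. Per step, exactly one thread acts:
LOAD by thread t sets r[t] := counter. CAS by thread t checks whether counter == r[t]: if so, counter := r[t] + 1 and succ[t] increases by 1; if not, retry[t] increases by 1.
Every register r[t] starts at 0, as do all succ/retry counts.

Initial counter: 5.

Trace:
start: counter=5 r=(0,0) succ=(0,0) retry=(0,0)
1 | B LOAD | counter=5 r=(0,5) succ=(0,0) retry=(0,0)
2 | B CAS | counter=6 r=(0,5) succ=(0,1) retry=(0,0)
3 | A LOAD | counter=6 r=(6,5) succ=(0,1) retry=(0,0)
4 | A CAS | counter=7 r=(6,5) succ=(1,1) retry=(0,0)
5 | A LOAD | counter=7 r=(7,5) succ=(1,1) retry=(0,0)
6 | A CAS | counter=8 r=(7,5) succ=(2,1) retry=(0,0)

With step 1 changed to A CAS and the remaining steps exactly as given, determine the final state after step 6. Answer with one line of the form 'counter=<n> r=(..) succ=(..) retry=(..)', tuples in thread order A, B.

counter=7 r=(6,0) succ=(2,0) retry=(1,1)

(re-executing from step 1 with the substitution; state before step 1: counter=5 r=(0,0) succ=(0,0) retry=(0,0))
1 | A CAS | counter=5 r=(0,0) succ=(0,0) retry=(1,0)
2 | B CAS | counter=5 r=(0,0) succ=(0,0) retry=(1,1)
3 | A LOAD | counter=5 r=(5,0) succ=(0,0) retry=(1,1)
4 | A CAS | counter=6 r=(5,0) succ=(1,0) retry=(1,1)
5 | A LOAD | counter=6 r=(6,0) succ=(1,0) retry=(1,1)
6 | A CAS | counter=7 r=(6,0) succ=(2,0) retry=(1,1)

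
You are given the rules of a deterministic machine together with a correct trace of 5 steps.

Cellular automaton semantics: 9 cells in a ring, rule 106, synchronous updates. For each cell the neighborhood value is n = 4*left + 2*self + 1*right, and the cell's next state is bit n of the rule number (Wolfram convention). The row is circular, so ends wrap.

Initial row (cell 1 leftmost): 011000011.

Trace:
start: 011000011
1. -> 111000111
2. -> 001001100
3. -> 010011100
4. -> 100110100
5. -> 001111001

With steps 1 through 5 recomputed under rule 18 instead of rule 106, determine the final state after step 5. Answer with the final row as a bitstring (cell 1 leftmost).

(re-executing steps 1..5 under rule 18; state before step 1: 011000011)
1. -> 000100100
2. -> 001011010
3. -> 010000001
4. -> 001000010
5. -> 010100101

010100101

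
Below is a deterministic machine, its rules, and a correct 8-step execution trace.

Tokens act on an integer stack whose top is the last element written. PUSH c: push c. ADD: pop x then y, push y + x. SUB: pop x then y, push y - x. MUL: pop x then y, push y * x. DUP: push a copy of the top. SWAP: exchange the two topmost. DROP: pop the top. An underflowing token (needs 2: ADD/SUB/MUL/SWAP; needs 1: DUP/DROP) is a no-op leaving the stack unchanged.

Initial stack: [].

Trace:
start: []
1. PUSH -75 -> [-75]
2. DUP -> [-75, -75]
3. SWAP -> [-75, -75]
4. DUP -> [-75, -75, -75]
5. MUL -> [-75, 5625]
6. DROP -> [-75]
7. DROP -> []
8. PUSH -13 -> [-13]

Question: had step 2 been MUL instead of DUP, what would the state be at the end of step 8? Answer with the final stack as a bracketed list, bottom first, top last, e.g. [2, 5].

(re-executing from step 2 with the substitution; state before step 2: [-75])
2. MUL -> [-75]
3. SWAP -> [-75]
4. DUP -> [-75, -75]
5. MUL -> [5625]
6. DROP -> []
7. DROP -> []
8. PUSH -13 -> [-13]

[-13]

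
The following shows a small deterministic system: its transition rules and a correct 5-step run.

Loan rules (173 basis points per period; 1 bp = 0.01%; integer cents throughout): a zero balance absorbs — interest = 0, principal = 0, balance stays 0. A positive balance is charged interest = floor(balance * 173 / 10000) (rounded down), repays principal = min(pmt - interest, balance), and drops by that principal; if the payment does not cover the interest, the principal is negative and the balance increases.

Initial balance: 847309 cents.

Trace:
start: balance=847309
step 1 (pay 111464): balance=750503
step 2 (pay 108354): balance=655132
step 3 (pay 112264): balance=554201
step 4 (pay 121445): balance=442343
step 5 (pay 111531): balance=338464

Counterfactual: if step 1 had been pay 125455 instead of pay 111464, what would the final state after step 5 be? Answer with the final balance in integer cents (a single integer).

(re-executing from step 1 with the substitution; state before step 1: balance=847309)
step 1 (pay 125455): balance=736512
step 2 (pay 108354): balance=640899
step 3 (pay 112264): balance=539722
step 4 (pay 121445): balance=427614
step 5 (pay 111531): balance=323480

323480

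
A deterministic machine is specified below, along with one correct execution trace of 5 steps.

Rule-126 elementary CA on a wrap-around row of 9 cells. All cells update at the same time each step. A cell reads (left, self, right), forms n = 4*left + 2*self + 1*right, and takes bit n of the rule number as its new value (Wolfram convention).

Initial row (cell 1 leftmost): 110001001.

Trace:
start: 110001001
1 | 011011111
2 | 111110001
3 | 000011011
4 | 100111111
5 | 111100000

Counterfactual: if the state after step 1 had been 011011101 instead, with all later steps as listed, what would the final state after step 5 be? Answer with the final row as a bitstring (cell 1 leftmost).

state after step 1 := 011011101
2 | 111110111
3 | 000011100
4 | 000110110
5 | 001111111

001111111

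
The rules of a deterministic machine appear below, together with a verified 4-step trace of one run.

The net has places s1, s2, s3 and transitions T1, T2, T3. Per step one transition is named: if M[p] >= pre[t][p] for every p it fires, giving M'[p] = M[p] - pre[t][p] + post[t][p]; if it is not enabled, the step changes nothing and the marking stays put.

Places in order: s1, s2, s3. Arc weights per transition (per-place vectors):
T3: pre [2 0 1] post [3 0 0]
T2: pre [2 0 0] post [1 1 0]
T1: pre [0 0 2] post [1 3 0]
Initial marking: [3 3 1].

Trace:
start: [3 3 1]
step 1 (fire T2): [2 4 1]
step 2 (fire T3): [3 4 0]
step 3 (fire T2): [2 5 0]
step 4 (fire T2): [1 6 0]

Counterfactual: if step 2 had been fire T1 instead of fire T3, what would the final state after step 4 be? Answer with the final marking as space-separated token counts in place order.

1 5 1

(re-executing from step 2 with the substitution; state before step 2: [2 4 1])
step 2 (fire T1): [2 4 1]
step 3 (fire T2): [1 5 1]
step 4 (fire T2): [1 5 1]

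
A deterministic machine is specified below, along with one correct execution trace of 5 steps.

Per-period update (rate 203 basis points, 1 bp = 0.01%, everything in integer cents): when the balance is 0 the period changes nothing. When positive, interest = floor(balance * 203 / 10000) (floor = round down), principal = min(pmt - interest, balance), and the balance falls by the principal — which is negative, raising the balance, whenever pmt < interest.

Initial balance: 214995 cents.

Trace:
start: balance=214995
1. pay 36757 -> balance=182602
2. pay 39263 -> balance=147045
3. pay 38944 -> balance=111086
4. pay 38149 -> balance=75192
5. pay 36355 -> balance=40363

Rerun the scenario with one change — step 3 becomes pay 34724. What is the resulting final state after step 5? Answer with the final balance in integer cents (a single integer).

(re-executing from step 3 with the substitution; state before step 3: balance=147045)
3. pay 34724 -> balance=115306
4. pay 38149 -> balance=79497
5. pay 36355 -> balance=44755

44755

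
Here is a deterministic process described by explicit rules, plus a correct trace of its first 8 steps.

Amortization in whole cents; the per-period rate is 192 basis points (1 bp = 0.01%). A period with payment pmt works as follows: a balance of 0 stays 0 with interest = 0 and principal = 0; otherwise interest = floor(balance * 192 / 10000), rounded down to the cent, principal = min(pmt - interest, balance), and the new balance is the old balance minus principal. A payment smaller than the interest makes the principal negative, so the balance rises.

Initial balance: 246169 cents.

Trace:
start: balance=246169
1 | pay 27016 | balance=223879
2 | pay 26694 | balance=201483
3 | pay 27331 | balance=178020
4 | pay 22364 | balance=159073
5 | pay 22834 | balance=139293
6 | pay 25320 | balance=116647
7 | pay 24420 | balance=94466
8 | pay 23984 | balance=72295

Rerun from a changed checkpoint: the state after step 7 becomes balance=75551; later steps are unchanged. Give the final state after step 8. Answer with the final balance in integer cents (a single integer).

53017

state after step 7 := balance=75551
8 | pay 23984 | balance=53017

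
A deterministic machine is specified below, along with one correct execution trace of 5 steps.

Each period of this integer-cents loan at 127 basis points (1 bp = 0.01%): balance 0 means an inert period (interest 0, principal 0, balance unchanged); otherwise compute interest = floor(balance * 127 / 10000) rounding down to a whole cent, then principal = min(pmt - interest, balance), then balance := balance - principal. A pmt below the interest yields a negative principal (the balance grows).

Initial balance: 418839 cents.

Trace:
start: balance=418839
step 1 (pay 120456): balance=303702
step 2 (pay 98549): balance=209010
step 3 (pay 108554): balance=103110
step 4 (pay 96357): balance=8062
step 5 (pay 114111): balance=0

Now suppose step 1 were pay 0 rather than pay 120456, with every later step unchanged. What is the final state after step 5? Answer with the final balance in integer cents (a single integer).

(re-executing from step 1 with the substitution; state before step 1: balance=418839)
step 1 (pay 0): balance=424158
step 2 (pay 98549): balance=330995
step 3 (pay 108554): balance=226644
step 4 (pay 96357): balance=133165
step 5 (pay 114111): balance=20745

20745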